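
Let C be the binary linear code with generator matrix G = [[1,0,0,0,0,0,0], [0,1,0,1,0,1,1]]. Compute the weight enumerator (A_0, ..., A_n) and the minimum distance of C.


Weight distribution: A_0 = 1, A_1 = 1, A_4 = 1, A_5 = 1. Minimum distance d = 1.

Enumerate all 2^2 = 4 messages m ∈ F_2^2.
For each, compute codeword c = mG in F_2^7, then tally its weight.
  m = 00 → c = 0000000, weight = 0.
  m = 10 → c = 1000000, weight = 1.
  m = 01 → c = 0101011, weight = 4.
  m = 11 → c = 1101011, weight = 5.
Tally weights:
  weight 0: 1 codewords.
  weight 1: 1 codewords.
  weight 4: 1 codewords.
  weight 5: 1 codewords.
Minimum distance d = smallest w > 0 with A_w > 0 = 1.
Sanity: Σ A_w = 4 = 2^2 = 4 ✓.


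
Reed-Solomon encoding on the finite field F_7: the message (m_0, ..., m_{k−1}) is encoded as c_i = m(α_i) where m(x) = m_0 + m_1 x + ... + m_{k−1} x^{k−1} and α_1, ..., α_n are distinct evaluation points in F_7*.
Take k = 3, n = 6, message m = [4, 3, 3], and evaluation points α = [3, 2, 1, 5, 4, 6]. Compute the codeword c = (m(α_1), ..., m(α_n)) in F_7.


c = [5, 1, 3, 3, 1, 4]

Message polynomial: m(x) = 4 + 3·x + 3·x^2 (mod 7).
For each evaluation point α_i, compute m(α_i) mod 7:
  α_1 = 3: Horner steps 3 → 5 → 5, so m(3) = 5.
  α_2 = 2: Horner steps 3 → 2 → 1, so m(2) = 1.
  α_3 = 1: Horner steps 3 → 6 → 3, so m(1) = 3.
  α_4 = 5: Horner steps 3 → 4 → 3, so m(5) = 3.
  α_5 = 4: Horner steps 3 → 1 → 1, so m(4) = 1.
  α_6 = 6: Horner steps 3 → 0 → 4, so m(6) = 4.
Codeword c = [5, 1, 3, 3, 1, 4] ∈ F_7^6.


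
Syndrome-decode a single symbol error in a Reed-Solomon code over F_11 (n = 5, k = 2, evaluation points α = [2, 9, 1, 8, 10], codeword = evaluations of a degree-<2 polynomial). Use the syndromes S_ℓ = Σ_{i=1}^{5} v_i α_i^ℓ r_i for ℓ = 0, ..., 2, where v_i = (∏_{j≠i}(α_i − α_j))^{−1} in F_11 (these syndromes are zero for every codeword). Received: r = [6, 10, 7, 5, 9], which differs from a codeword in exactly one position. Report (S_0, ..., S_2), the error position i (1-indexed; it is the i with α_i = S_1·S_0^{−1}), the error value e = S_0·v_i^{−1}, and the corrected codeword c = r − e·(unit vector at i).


S = (7, 1, 8), error at position 4, error magnitude e = 5, c = [6, 10, 7, 0, 9].

Step 1: column multipliers v_i = (∏_{j≠i}(α_i − α_j))^{−1} mod 11.
  i = 1 (α = 2): (2−9)(2−1)(2−8)(2−10) = (−7)·1·(−6)·(−8) = −336 ≡ 5, so v_1 = 5^{−1} = 9 (mod 11).
  i = 2 (α = 9): (9−2)(9−1)(9−8)(9−10) = 7·8·1·(−1) = −56 ≡ 10, so v_2 = 10^{−1} = 10 (mod 11).
  i = 3 (α = 1): (1−2)(1−9)(1−8)(1−10) = (−1)·(−8)·(−7)·(−9) = 504 ≡ 9, so v_3 = 9^{−1} = 5 (mod 11).
  i = 4 (α = 8): (8−2)(8−9)(8−1)(8−10) = 6·(−1)·7·(−2) = 84 ≡ 7, so v_4 = 7^{−1} = 8 (mod 11).
  i = 5 (α = 10): (10−2)(10−9)(10−1)(10−8) = 8·1·9·2 = 144 ≡ 1, so v_5 = 1^{−1} = 1 (mod 11).
  v = [9, 10, 5, 8, 1].
Step 2: syndromes of r = [6, 10, 7, 5, 9] (all sums mod 11).
  S_0 = Σ v_i r_i = 9·6 + 10·10 + 5·7 + 8·5 + 1·9 = 238 ≡ 7.
  S_1 = Σ v_i α_i r_i = 9·2·6 + 10·9·10 + 5·1·7 + 8·8·5 + 1·10·9 = 1453 ≡ 1.
  α_i^2 mod 11 = [4, 4, 1, 9, 1].
  S_2 = Σ v_i α_i^2 r_i = 9·4·6 + 10·4·10 + 5·1·7 + 8·9·5 + 1·1·9 = 1020 ≡ 8.
  S = (7, 1, 8) ≠ 0, so r is not a codeword (an error is present).
Step 3: locate the error. For a single error e at position i, S_ℓ = v_i·e·α_i^ℓ, so α_err = S_1/S_0.
  S_0^{−1} = 7^{−1} = 8 (mod 11), so α_err = 1·8 = 8 ≡ 8 = α_4. Error position i = 4.
  Consistency check: S_2/S_1 = 8·1 = 8 ≡ 8 = α_err ✓ (single-error assumption holds).
Step 4: error magnitude e = S_0/v_4 = S_0·∏_{j≠4}(α_4 − α_j) = 7·7 = 49 ≡ 5 (mod 11).
Step 5: correct position 4: c_4 = r_4 − e = 5 − 5 ≡ 0 (mod 11). Hence c = [6, 10, 7, 0, 9].
  Check: interpolating c through the α_i gives m(x) = 8 + 10·x (degree < 2) with m(α_i) = c_i for every i, so c is indeed a codeword.


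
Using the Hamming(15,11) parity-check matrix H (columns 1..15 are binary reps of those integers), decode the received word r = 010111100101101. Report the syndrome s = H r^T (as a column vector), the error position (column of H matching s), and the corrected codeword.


s = (0, 1, 1, 0)^T, error position = 6, corrected codeword c = 010110100101101

Compute s = H r^T mod 2 one row at a time:
  s_1 = 0 + 0 + 1 + 0 + 1 + 1 + 0 + 1 = 4 ≡ 0 (mod 2).
  s_2 = 1 + 1 + 1 + 1 + 1 + 1 + 0 + 1 = 7 ≡ 1 (mod 2).
  s_3 = 1 + 0 + 1 + 1 + 1 + 0 + 0 + 1 = 5 ≡ 1 (mod 2).
  s_4 = 0 + 0 + 1 + 1 + 0 + 0 + 1 + 1 = 4 ≡ 0 (mod 2).
s = (0, 1, 1, 0)^T — this equals column 6 of H (binary 0110), so error is at position 6.
Correct: flip bit 6 of r = 010111100101101 to get c = 010110100101101.


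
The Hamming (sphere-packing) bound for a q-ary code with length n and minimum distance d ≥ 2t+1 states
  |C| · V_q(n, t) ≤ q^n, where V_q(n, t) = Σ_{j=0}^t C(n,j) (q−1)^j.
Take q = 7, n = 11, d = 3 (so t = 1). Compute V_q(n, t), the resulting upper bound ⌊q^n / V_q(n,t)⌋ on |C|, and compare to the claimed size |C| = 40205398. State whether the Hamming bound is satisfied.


V_q(n, t) = 67, q^n = 1977326743, Hamming bound = 29512339, |C| = 40205398 > bound (violated).

Step 1: Compute V_q(n, t) = Σ_{j=0}^1 C(n, j) (q−1)^j.
  j = 0: C(11,0)·(6)^0 = 1·1 = 1.
  j = 1: C(11,1)·(6)^1 = 11·6 = 66.
  V_q(n, t) = 1 + 66 = 67.
Step 2: q^n = 7^11 = 1977326743.
Step 3: Hamming bound ⌊q^n / V_q(n,t)⌋ = ⌊1977326743/67⌋ = 29512339.
Step 4: Compare |C| = 40205398 to 29512339: violated.
The claimed |C| lies above the Hamming bound, so no 7-ary code of length 11 with d ≥ 3 can have 40205398 codewords.


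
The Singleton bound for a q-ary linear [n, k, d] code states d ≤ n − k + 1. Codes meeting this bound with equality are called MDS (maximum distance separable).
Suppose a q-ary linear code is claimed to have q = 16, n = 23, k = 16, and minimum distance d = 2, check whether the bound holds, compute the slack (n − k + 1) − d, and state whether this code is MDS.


Singleton RHS = n − k + 1 = 8, slack = 6, bound satisfied, not MDS.

Singleton bound: d ≤ n − k + 1.
Here n = 23, k = 16, so n − k + 1 = 8.
Given d = 2, check d ≤ 8: YES.
Slack = (n − k + 1) − d = 6.
The code is NOT MDS (slack = 6 > 0).
Description: the claimed parameters are [23, 16, 2]_16; such a code would be non-MDS.


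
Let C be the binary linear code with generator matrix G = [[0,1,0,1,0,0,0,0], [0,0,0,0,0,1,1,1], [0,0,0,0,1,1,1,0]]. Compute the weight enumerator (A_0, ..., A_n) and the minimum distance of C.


Weight distribution: A_0 = 1, A_2 = 2, A_3 = 2, A_4 = 1, A_5 = 2. Minimum distance d = 2.

Enumerate all 2^3 = 8 messages m ∈ F_2^3.
For each, compute codeword c = mG in F_2^8, then tally its weight.
  m = 000 → c = 00000000, weight = 0.
  m = 100 → c = 01010000, weight = 2.
  m = 010 → c = 00000111, weight = 3.
  m = 110 → c = 01010111, weight = 5.
  m = 001 → c = 00001110, weight = 3.
  m = 101 → c = 01011110, weight = 5.
  m = 011 → c = 00001001, weight = 2.
  m = 111 → c = 01011001, weight = 4.
Tally weights:
  weight 0: 1 codewords.
  weight 2: 2 codewords.
  weight 3: 2 codewords.
  weight 4: 1 codewords.
  weight 5: 2 codewords.
Minimum distance d = smallest w > 0 with A_w > 0 = 2.
Sanity: Σ A_w = 8 = 2^3 = 8 ✓.


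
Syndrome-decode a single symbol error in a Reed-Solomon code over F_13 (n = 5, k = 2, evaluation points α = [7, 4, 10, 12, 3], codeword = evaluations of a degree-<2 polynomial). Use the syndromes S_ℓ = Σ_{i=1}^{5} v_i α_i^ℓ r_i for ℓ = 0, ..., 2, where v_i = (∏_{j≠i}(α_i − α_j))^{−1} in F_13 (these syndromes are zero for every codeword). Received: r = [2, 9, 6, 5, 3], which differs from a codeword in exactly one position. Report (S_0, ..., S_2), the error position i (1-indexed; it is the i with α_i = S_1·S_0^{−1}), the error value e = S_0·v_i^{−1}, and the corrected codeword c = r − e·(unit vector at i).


S = (6, 3, 8), error at position 1, error magnitude e = 1, c = [1, 9, 6, 5, 3].

Step 1: column multipliers v_i = (∏_{j≠i}(α_i − α_j))^{−1} mod 13.
  i = 1 (α = 7): (7−4)(7−10)(7−12)(7−3) = 3·(−3)·(−5)·4 = 180 ≡ 11, so v_1 = 11^{−1} = 6 (mod 13).
  i = 2 (α = 4): (4−7)(4−10)(4−12)(4−3) = (−3)·(−6)·(−8)·1 = −144 ≡ 12, so v_2 = 12^{−1} = 12 (mod 13).
  i = 3 (α = 10): (10−7)(10−4)(10−12)(10−3) = 3·6·(−2)·7 = −252 ≡ 8, so v_3 = 8^{−1} = 5 (mod 13).
  i = 4 (α = 12): (12−7)(12−4)(12−10)(12−3) = 5·8·2·9 = 720 ≡ 5, so v_4 = 5^{−1} = 8 (mod 13).
  i = 5 (α = 3): (3−7)(3−4)(3−10)(3−12) = (−4)·(−1)·(−7)·(−9) = 252 ≡ 5, so v_5 = 5^{−1} = 8 (mod 13).
  v = [6, 12, 5, 8, 8].
Step 2: syndromes of r = [2, 9, 6, 5, 3] (all sums mod 13).
  S_0 = Σ v_i r_i = 6·2 + 12·9 + 5·6 + 8·5 + 8·3 = 214 ≡ 6.
  S_1 = Σ v_i α_i r_i = 6·7·2 + 12·4·9 + 5·10·6 + 8·12·5 + 8·3·3 = 1368 ≡ 3.
  α_i^2 mod 13 = [10, 3, 9, 1, 9].
  S_2 = Σ v_i α_i^2 r_i = 6·10·2 + 12·3·9 + 5·9·6 + 8·1·5 + 8·9·3 = 970 ≡ 8.
  S = (6, 3, 8) ≠ 0, so r is not a codeword (an error is present).
Step 3: locate the error. For a single error e at position i, S_ℓ = v_i·e·α_i^ℓ, so α_err = S_1/S_0.
  S_0^{−1} = 6^{−1} = 11 (mod 13), so α_err = 3·11 = 33 ≡ 7 = α_1. Error position i = 1.
  Consistency check: S_2/S_1 = 8·9 = 72 ≡ 7 = α_err ✓ (single-error assumption holds).
Step 4: error magnitude e = S_0/v_1 = S_0·∏_{j≠1}(α_1 − α_j) = 6·11 = 66 ≡ 1 (mod 13).
Step 5: correct position 1: c_1 = r_1 − e = 2 − 1 ≡ 1 (mod 13). Hence c = [1, 9, 6, 5, 3].
  Check: interpolating c through the α_i gives m(x) = 11 + 6·x (degree < 2) with m(α_i) = c_i for every i, so c is indeed a codeword.


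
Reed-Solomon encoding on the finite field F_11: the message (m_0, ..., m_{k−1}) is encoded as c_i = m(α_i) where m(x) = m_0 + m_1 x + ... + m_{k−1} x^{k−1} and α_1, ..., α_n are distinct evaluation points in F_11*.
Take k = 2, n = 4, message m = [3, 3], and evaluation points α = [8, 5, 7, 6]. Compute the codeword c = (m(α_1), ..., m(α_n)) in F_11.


c = [5, 7, 2, 10]

Message polynomial: m(x) = 3 + 3·x (mod 11).
For each evaluation point α_i, compute m(α_i) mod 11:
  α_1 = 8: Horner steps 3 → 5, so m(8) = 5.
  α_2 = 5: Horner steps 3 → 7, so m(5) = 7.
  α_3 = 7: Horner steps 3 → 2, so m(7) = 2.
  α_4 = 6: Horner steps 3 → 10, so m(6) = 10.
Codeword c = [5, 7, 2, 10] ∈ F_11^4.


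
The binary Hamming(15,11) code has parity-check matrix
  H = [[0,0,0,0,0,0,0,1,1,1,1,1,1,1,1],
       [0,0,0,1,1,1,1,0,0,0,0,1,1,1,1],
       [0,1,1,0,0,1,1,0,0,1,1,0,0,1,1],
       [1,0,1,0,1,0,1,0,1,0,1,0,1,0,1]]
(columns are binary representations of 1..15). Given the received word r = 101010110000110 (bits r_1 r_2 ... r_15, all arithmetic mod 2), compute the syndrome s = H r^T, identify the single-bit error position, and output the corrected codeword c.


s = (1, 0, 1, 1)^T, error position = 11, corrected codeword c = 101010110010110

Compute s = H r^T mod 2 one row at a time:
  s_1 = 1 + 0 + 0 + 0 + 0 + 1 + 1 + 0 = 3 ≡ 1 (mod 2).
  s_2 = 0 + 1 + 0 + 1 + 0 + 1 + 1 + 0 = 4 ≡ 0 (mod 2).
  s_3 = 0 + 1 + 0 + 1 + 0 + 0 + 1 + 0 = 3 ≡ 1 (mod 2).
  s_4 = 1 + 1 + 1 + 1 + 0 + 0 + 1 + 0 = 5 ≡ 1 (mod 2).
s = (1, 0, 1, 1)^T — this equals column 11 of H (binary 1011), so error is at position 11.
Correct: flip bit 11 of r = 101010110000110 to get c = 101010110010110.


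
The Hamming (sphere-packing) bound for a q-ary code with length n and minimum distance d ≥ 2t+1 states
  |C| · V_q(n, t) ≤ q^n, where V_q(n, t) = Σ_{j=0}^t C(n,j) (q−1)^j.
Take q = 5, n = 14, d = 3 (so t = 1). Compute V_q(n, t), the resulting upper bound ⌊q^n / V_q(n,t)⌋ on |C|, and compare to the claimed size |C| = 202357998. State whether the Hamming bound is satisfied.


V_q(n, t) = 57, q^n = 6103515625, Hamming bound = 107079221, |C| = 202357998 > bound (violated).

Step 1: Compute V_q(n, t) = Σ_{j=0}^1 C(n, j) (q−1)^j.
  j = 0: C(14,0)·(4)^0 = 1·1 = 1.
  j = 1: C(14,1)·(4)^1 = 14·4 = 56.
  V_q(n, t) = 1 + 56 = 57.
Step 2: q^n = 5^14 = 6103515625.
Step 3: Hamming bound ⌊q^n / V_q(n,t)⌋ = ⌊6103515625/57⌋ = 107079221.
Step 4: Compare |C| = 202357998 to 107079221: violated.
The claimed |C| lies above the Hamming bound, so no 5-ary code of length 14 with d ≥ 3 can have 202357998 codewords.


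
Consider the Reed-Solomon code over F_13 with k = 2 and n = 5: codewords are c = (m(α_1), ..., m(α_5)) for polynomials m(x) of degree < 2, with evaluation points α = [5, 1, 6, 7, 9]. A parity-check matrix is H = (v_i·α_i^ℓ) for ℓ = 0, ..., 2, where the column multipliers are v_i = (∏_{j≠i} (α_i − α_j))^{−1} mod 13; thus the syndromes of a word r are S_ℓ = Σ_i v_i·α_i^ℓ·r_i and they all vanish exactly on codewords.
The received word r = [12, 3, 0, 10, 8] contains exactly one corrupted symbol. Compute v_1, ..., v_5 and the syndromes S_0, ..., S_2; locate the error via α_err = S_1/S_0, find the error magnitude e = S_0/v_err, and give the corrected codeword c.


S = (1, 6, 10), error at position 3, error magnitude e = 2, c = [12, 3, 11, 10, 8].

Step 1: column multipliers v_i = (∏_{j≠i}(α_i − α_j))^{−1} mod 13.
  i = 1 (α = 5): (5−1)(5−6)(5−7)(5−9) = 4·(−1)·(−2)·(−4) = −32 ≡ 7, so v_1 = 7^{−1} = 2 (mod 13).
  i = 2 (α = 1): (1−5)(1−6)(1−7)(1−9) = (−4)·(−5)·(−6)·(−8) = 960 ≡ 11, so v_2 = 11^{−1} = 6 (mod 13).
  i = 3 (α = 6): (6−5)(6−1)(6−7)(6−9) = 1·5·(−1)·(−3) = 15 ≡ 2, so v_3 = 2^{−1} = 7 (mod 13).
  i = 4 (α = 7): (7−5)(7−1)(7−6)(7−9) = 2·6·1·(−2) = −24 ≡ 2, so v_4 = 2^{−1} = 7 (mod 13).
  i = 5 (α = 9): (9−5)(9−1)(9−6)(9−7) = 4·8·3·2 = 192 ≡ 10, so v_5 = 10^{−1} = 4 (mod 13).
  v = [2, 6, 7, 7, 4].
Step 2: syndromes of r = [12, 3, 0, 10, 8] (all sums mod 13).
  S_0 = Σ v_i r_i = 2·12 + 6·3 + 7·0 + 7·10 + 4·8 = 144 ≡ 1.
  S_1 = Σ v_i α_i r_i = 2·5·12 + 6·1·3 + 7·6·0 + 7·7·10 + 4·9·8 = 916 ≡ 6.
  α_i^2 mod 13 = [12, 1, 10, 10, 3].
  S_2 = Σ v_i α_i^2 r_i = 2·12·12 + 6·1·3 + 7·10·0 + 7·10·10 + 4·3·8 = 1102 ≡ 10.
  S = (1, 6, 10) ≠ 0, so r is not a codeword (an error is present).
Step 3: locate the error. For a single error e at position i, S_ℓ = v_i·e·α_i^ℓ, so α_err = S_1/S_0.
  S_0^{−1} = 1^{−1} = 1 (mod 13), so α_err = 6·1 = 6 ≡ 6 = α_3. Error position i = 3.
  Consistency check: S_2/S_1 = 10·11 = 110 ≡ 6 = α_err ✓ (single-error assumption holds).
Step 4: error magnitude e = S_0/v_3 = S_0·∏_{j≠3}(α_3 − α_j) = 1·2 = 2 ≡ 2 (mod 13).
Step 5: correct position 3: c_3 = r_3 − e = 0 − 2 ≡ 11 (mod 13). Hence c = [12, 3, 11, 10, 8].
  Check: interpolating c through the α_i gives m(x) = 4 + 12·x (degree < 2) with m(α_i) = c_i for every i, so c is indeed a codeword.


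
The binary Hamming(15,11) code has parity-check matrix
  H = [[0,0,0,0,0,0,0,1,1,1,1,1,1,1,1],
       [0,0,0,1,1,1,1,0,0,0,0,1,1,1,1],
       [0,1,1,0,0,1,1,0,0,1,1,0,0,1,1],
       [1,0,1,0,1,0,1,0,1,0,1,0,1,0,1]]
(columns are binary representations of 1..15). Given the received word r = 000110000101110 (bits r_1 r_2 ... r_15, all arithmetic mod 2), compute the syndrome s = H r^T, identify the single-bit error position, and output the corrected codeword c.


s = (0, 1, 0, 0)^T, error position = 4, corrected codeword c = 000010000101110

Compute s = H r^T mod 2 one row at a time:
  s_1 = 0 + 0 + 1 + 0 + 1 + 1 + 1 + 0 = 4 ≡ 0 (mod 2).
  s_2 = 1 + 1 + 0 + 0 + 1 + 1 + 1 + 0 = 5 ≡ 1 (mod 2).
  s_3 = 0 + 0 + 0 + 0 + 1 + 0 + 1 + 0 = 2 ≡ 0 (mod 2).
  s_4 = 0 + 0 + 1 + 0 + 0 + 0 + 1 + 0 = 2 ≡ 0 (mod 2).
s = (0, 1, 0, 0)^T — this equals column 4 of H (binary 0100), so error is at position 4.
Correct: flip bit 4 of r = 000110000101110 to get c = 000010000101110.


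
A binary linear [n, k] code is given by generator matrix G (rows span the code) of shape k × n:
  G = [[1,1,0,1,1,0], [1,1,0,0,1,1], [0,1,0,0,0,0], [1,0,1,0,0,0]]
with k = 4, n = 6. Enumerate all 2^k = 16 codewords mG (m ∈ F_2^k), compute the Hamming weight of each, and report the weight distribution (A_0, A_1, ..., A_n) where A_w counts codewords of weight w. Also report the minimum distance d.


Weight distribution: A_0 = 1, A_1 = 1, A_2 = 2, A_3 = 6, A_4 = 5, A_5 = 1. Minimum distance d = 1.

Enumerate all 2^4 = 16 messages m ∈ F_2^4.
For each, compute codeword c = mG in F_2^6, then tally its weight.
  m = 0000 → c = 000000, weight = 0.
  m = 1000 → c = 110110, weight = 4.
  m = 0100 → c = 110011, weight = 4.
  m = 1100 → c = 000101, weight = 2.
  m = 0010 → c = 010000, weight = 1.
  m = 1010 → c = 100110, weight = 3.
  m = 0110 → c = 100011, weight = 3.
  m = 1110 → c = 010101, weight = 3.
  m = 0001 → c = 101000, weight = 2.
  m = 1001 → c = 011110, weight = 4.
  m = 0101 → c = 011011, weight = 4.
  m = 1101 → c = 101101, weight = 4.
  m = 0011 → c = 111000, weight = 3.
  m = 1011 → c = 001110, weight = 3.
  m = 0111 → c = 001011, weight = 3.
  m = 1111 → c = 111101, weight = 5.
Tally weights:
  weight 0: 1 codewords.
  weight 1: 1 codewords.
  weight 2: 2 codewords.
  weight 3: 6 codewords.
  weight 4: 5 codewords.
  weight 5: 1 codewords.
Minimum distance d = smallest w > 0 with A_w > 0 = 1.
Sanity: Σ A_w = 16 = 2^4 = 16 ✓.


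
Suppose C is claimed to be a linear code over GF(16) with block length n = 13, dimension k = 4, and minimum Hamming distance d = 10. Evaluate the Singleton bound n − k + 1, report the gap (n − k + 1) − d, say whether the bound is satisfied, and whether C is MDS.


Singleton RHS = n − k + 1 = 10, slack = 0, bound satisfied, MDS.

Singleton bound: d ≤ n − k + 1.
Here n = 13, k = 4, so n − k + 1 = 10.
Given d = 10, check d ≤ 10: YES.
Slack = (n − k + 1) − d = 0.
The code is MDS (slack = 0).
Description: the claimed parameters are [13, 4, 10]_16; such a code would be MDS (meets Singleton bound).


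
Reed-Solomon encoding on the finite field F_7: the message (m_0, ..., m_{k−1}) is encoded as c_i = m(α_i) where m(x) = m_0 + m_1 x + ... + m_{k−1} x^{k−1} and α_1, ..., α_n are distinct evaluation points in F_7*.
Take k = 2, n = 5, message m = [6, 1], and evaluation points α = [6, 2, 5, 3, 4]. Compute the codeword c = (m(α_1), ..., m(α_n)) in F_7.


c = [5, 1, 4, 2, 3]

Message polynomial: m(x) = 6 + 1·x (mod 7).
For each evaluation point α_i, compute m(α_i) mod 7:
  α_1 = 6: Horner steps 1 → 5, so m(6) = 5.
  α_2 = 2: Horner steps 1 → 1, so m(2) = 1.
  α_3 = 5: Horner steps 1 → 4, so m(5) = 4.
  α_4 = 3: Horner steps 1 → 2, so m(3) = 2.
  α_5 = 4: Horner steps 1 → 3, so m(4) = 3.
Codeword c = [5, 1, 4, 2, 3] ∈ F_7^5.


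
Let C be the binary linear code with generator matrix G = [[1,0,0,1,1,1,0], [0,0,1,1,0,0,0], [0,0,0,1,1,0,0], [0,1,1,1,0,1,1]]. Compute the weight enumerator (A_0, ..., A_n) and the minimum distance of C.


Weight distribution: A_0 = 1, A_2 = 4, A_3 = 2, A_4 = 3, A_5 = 6. Minimum distance d = 2.

Enumerate all 2^4 = 16 messages m ∈ F_2^4.
For each, compute codeword c = mG in F_2^7, then tally its weight.
  m = 0000 → c = 0000000, weight = 0.
  m = 1000 → c = 1001110, weight = 4.
  m = 0100 → c = 0011000, weight = 2.
  m = 1100 → c = 1010110, weight = 4.
  m = 0010 → c = 0001100, weight = 2.
  m = 1010 → c = 1000010, weight = 2.
  m = 0110 → c = 0010100, weight = 2.
  m = 1110 → c = 1011010, weight = 4.
  m = 0001 → c = 0111011, weight = 5.
  m = 1001 → c = 1110101, weight = 5.
  m = 0101 → c = 0100011, weight = 3.
  m = 1101 → c = 1101101, weight = 5.
  m = 0011 → c = 0110111, weight = 5.
  m = 1011 → c = 1111001, weight = 5.
  m = 0111 → c = 0101111, weight = 5.
  m = 1111 → c = 1100001, weight = 3.
Tally weights:
  weight 0: 1 codewords.
  weight 2: 4 codewords.
  weight 3: 2 codewords.
  weight 4: 3 codewords.
  weight 5: 6 codewords.
Minimum distance d = smallest w > 0 with A_w > 0 = 2.
Sanity: Σ A_w = 16 = 2^4 = 16 ✓.


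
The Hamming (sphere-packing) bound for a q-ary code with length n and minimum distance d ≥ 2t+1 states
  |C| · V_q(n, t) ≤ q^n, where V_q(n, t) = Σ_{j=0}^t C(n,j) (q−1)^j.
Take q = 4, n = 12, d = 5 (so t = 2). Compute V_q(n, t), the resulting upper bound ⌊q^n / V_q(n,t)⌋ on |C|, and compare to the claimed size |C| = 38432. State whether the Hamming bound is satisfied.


V_q(n, t) = 631, q^n = 16777216, Hamming bound = 26588, |C| = 38432 > bound (violated).

Step 1: Compute V_q(n, t) = Σ_{j=0}^2 C(n, j) (q−1)^j.
  j = 0: C(12,0)·(3)^0 = 1·1 = 1.
  j = 1: C(12,1)·(3)^1 = 12·3 = 36.
  j = 2: C(12,2)·(3)^2 = 66·9 = 594.
  V_q(n, t) = 1 + 36 + 594 = 631.
Step 2: q^n = 4^12 = 16777216.
Step 3: Hamming bound ⌊q^n / V_q(n,t)⌋ = ⌊16777216/631⌋ = 26588.
Step 4: Compare |C| = 38432 to 26588: violated.
The claimed |C| lies above the Hamming bound, so no 4-ary code of length 12 with d ≥ 5 can have 38432 codewords.


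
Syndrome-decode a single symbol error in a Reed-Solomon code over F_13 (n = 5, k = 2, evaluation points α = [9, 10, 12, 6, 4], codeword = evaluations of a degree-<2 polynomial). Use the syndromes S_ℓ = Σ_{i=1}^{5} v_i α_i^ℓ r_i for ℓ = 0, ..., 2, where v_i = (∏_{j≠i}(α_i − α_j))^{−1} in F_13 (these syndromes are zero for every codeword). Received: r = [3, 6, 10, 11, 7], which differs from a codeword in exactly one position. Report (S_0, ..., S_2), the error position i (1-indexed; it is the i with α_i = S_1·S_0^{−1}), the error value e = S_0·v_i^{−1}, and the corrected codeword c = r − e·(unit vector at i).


S = (2, 5, 6), error at position 1, error magnitude e = 12, c = [4, 6, 10, 11, 7].

Step 1: column multipliers v_i = (∏_{j≠i}(α_i − α_j))^{−1} mod 13.
  i = 1 (α = 9): (9−10)(9−12)(9−6)(9−4) = (−1)·(−3)·3·5 = 45 ≡ 6, so v_1 = 6^{−1} = 11 (mod 13).
  i = 2 (α = 10): (10−9)(10−12)(10−6)(10−4) = 1·(−2)·4·6 = −48 ≡ 4, so v_2 = 4^{−1} = 10 (mod 13).
  i = 3 (α = 12): (12−9)(12−10)(12−6)(12−4) = 3·2·6·8 = 288 ≡ 2, so v_3 = 2^{−1} = 7 (mod 13).
  i = 4 (α = 6): (6−9)(6−10)(6−12)(6−4) = (−3)·(−4)·(−6)·2 = −144 ≡ 12, so v_4 = 12^{−1} = 12 (mod 13).
  i = 5 (α = 4): (4−9)(4−10)(4−12)(4−6) = (−5)·(−6)·(−8)·(−2) = 480 ≡ 12, so v_5 = 12^{−1} = 12 (mod 13).
  v = [11, 10, 7, 12, 12].
Step 2: syndromes of r = [3, 6, 10, 11, 7] (all sums mod 13).
  S_0 = Σ v_i r_i = 11·3 + 10·6 + 7·10 + 12·11 + 12·7 = 379 ≡ 2.
  S_1 = Σ v_i α_i r_i = 11·9·3 + 10·10·6 + 7·12·10 + 12·6·11 + 12·4·7 = 2865 ≡ 5.
  α_i^2 mod 13 = [3, 9, 1, 10, 3].
  S_2 = Σ v_i α_i^2 r_i = 11·3·3 + 10·9·6 + 7·1·10 + 12·10·11 + 12·3·7 = 2281 ≡ 6.
  S = (2, 5, 6) ≠ 0, so r is not a codeword (an error is present).
Step 3: locate the error. For a single error e at position i, S_ℓ = v_i·e·α_i^ℓ, so α_err = S_1/S_0.
  S_0^{−1} = 2^{−1} = 7 (mod 13), so α_err = 5·7 = 35 ≡ 9 = α_1. Error position i = 1.
  Consistency check: S_2/S_1 = 6·8 = 48 ≡ 9 = α_err ✓ (single-error assumption holds).
Step 4: error magnitude e = S_0/v_1 = S_0·∏_{j≠1}(α_1 − α_j) = 2·6 = 12 ≡ 12 (mod 13).
Step 5: correct position 1: c_1 = r_1 − e = 3 − 12 ≡ 4 (mod 13). Hence c = [4, 6, 10, 11, 7].
  Check: interpolating c through the α_i gives m(x) = 12 + 2·x (degree < 2) with m(α_i) = c_i for every i, so c is indeed a codeword.


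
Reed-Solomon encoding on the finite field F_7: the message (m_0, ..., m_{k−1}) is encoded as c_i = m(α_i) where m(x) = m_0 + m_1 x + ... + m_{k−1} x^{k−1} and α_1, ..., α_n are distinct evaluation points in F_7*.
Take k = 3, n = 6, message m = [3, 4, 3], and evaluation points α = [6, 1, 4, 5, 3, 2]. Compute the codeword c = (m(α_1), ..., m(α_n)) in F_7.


c = [2, 3, 4, 0, 0, 2]

Message polynomial: m(x) = 3 + 4·x + 3·x^2 (mod 7).
For each evaluation point α_i, compute m(α_i) mod 7:
  α_1 = 6: Horner steps 3 → 1 → 2, so m(6) = 2.
  α_2 = 1: Horner steps 3 → 0 → 3, so m(1) = 3.
  α_3 = 4: Horner steps 3 → 2 → 4, so m(4) = 4.
  α_4 = 5: Horner steps 3 → 5 → 0, so m(5) = 0.
  α_5 = 3: Horner steps 3 → 6 → 0, so m(3) = 0.
  α_6 = 2: Horner steps 3 → 3 → 2, so m(2) = 2.
Codeword c = [2, 3, 4, 0, 0, 2] ∈ F_7^6.


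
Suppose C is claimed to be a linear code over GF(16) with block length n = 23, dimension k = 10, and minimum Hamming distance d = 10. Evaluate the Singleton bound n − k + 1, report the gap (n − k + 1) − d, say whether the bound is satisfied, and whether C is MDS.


Singleton RHS = n − k + 1 = 14, slack = 4, bound satisfied, not MDS.

Singleton bound: d ≤ n − k + 1.
Here n = 23, k = 10, so n − k + 1 = 14.
Given d = 10, check d ≤ 14: YES.
Slack = (n − k + 1) − d = 4.
The code is NOT MDS (slack = 4 > 0).
Description: the claimed parameters are [23, 10, 10]_16; such a code would be non-MDS.


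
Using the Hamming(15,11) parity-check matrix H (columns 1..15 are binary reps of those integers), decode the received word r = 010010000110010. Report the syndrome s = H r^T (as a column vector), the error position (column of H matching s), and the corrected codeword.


s = (1, 0, 0, 0)^T, error position = 8, corrected codeword c = 010010010110010

Compute s = H r^T mod 2 one row at a time:
  s_1 = 0 + 0 + 1 + 1 + 0 + 0 + 1 + 0 = 3 ≡ 1 (mod 2).
  s_2 = 0 + 1 + 0 + 0 + 0 + 0 + 1 + 0 = 2 ≡ 0 (mod 2).
  s_3 = 1 + 0 + 0 + 0 + 1 + 1 + 1 + 0 = 4 ≡ 0 (mod 2).
  s_4 = 0 + 0 + 1 + 0 + 0 + 1 + 0 + 0 = 2 ≡ 0 (mod 2).
s = (1, 0, 0, 0)^T — this equals column 8 of H (binary 1000), so error is at position 8.
Correct: flip bit 8 of r = 010010000110010 to get c = 010010010110010.


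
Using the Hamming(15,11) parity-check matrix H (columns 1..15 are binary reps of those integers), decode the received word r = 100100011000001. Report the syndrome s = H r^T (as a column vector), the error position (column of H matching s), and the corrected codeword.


s = (1, 0, 1, 1)^T, error position = 11, corrected codeword c = 100100011010001

Compute s = H r^T mod 2 one row at a time:
  s_1 = 1 + 1 + 0 + 0 + 0 + 0 + 0 + 1 = 3 ≡ 1 (mod 2).
  s_2 = 1 + 0 + 0 + 0 + 0 + 0 + 0 + 1 = 2 ≡ 0 (mod 2).
  s_3 = 0 + 0 + 0 + 0 + 0 + 0 + 0 + 1 = 1 ≡ 1 (mod 2).
  s_4 = 1 + 0 + 0 + 0 + 1 + 0 + 0 + 1 = 3 ≡ 1 (mod 2).
s = (1, 0, 1, 1)^T — this equals column 11 of H (binary 1011), so error is at position 11.
Correct: flip bit 11 of r = 100100011000001 to get c = 100100011010001.


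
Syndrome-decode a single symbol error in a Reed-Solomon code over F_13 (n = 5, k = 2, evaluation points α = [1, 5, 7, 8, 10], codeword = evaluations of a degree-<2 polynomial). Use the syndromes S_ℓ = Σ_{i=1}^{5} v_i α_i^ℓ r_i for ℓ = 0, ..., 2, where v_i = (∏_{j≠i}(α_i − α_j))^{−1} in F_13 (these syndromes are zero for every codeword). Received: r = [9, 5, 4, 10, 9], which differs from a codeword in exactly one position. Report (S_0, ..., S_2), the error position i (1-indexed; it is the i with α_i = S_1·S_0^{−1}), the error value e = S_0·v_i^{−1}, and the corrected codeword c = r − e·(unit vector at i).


S = (7, 7, 7), error at position 1, error magnitude e = 2, c = [7, 5, 4, 10, 9].

Step 1: column multipliers v_i = (∏_{j≠i}(α_i − α_j))^{−1} mod 13.
  i = 1 (α = 1): (1−5)(1−7)(1−8)(1−10) = (−4)·(−6)·(−7)·(−9) = 1512 ≡ 4, so v_1 = 4^{−1} = 10 (mod 13).
  i = 2 (α = 5): (5−1)(5−7)(5−8)(5−10) = 4·(−2)·(−3)·(−5) = −120 ≡ 10, so v_2 = 10^{−1} = 4 (mod 13).
  i = 3 (α = 7): (7−1)(7−5)(7−8)(7−10) = 6·2·(−1)·(−3) = 36 ≡ 10, so v_3 = 10^{−1} = 4 (mod 13).
  i = 4 (α = 8): (8−1)(8−5)(8−7)(8−10) = 7·3·1·(−2) = −42 ≡ 10, so v_4 = 10^{−1} = 4 (mod 13).
  i = 5 (α = 10): (10−1)(10−5)(10−7)(10−8) = 9·5·3·2 = 270 ≡ 10, so v_5 = 10^{−1} = 4 (mod 13).
  v = [10, 4, 4, 4, 4].
Step 2: syndromes of r = [9, 5, 4, 10, 9] (all sums mod 13).
  S_0 = Σ v_i r_i = 10·9 + 4·5 + 4·4 + 4·10 + 4·9 = 202 ≡ 7.
  S_1 = Σ v_i α_i r_i = 10·1·9 + 4·5·5 + 4·7·4 + 4·8·10 + 4·10·9 = 982 ≡ 7.
  α_i^2 mod 13 = [1, 12, 10, 12, 9].
  S_2 = Σ v_i α_i^2 r_i = 10·1·9 + 4·12·5 + 4·10·4 + 4·12·10 + 4·9·9 = 1294 ≡ 7.
  S = (7, 7, 7) ≠ 0, so r is not a codeword (an error is present).
Step 3: locate the error. For a single error e at position i, S_ℓ = v_i·e·α_i^ℓ, so α_err = S_1/S_0.
  S_0^{−1} = 7^{−1} = 2 (mod 13), so α_err = 7·2 = 14 ≡ 1 = α_1. Error position i = 1.
  Consistency check: S_2/S_1 = 7·2 = 14 ≡ 1 = α_err ✓ (single-error assumption holds).
Step 4: error magnitude e = S_0/v_1 = S_0·∏_{j≠1}(α_1 − α_j) = 7·4 = 28 ≡ 2 (mod 13).
Step 5: correct position 1: c_1 = r_1 − e = 9 − 2 ≡ 7 (mod 13). Hence c = [7, 5, 4, 10, 9].
  Check: interpolating c through the α_i gives m(x) = 1 + 6·x (degree < 2) with m(α_i) = c_i for every i, so c is indeed a codeword.


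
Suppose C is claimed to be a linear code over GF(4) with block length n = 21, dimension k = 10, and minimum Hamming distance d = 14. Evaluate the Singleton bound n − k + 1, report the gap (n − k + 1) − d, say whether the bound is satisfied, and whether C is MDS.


Singleton RHS = n − k + 1 = 12, slack = -2, bound violated (no such code; not MDS).

Singleton bound: d ≤ n − k + 1.
Here n = 21, k = 10, so n − k + 1 = 12.
Given d = 14, check d ≤ 12: NO.
Slack = (n − k + 1) − d = -2.
The slack is negative: d = 14 exceeds n − k + 1 = 12 by 2, so the Singleton bound is violated and no linear [21, 10, 14]_4 code can exist. In particular it is not MDS (MDS requires d = n − k + 1 exactly).
Description: the claimed parameters are [21, 10, 14]_4; such a code would be impossible (violates the Singleton bound).


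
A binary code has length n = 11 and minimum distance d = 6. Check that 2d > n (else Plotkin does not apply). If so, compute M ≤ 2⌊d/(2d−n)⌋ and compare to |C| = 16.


Plotkin bound M ≤ 12; given |C| = 16 > bound (violated).

Check applicability: 2d = 12, n = 11.
2d − n = 1 > 0, so Plotkin applies.
Compute d/(2d−n) = 6/1 ≈ 6.0000.
⌊d/(2d−n)⌋ = 6.
Plotkin bound: M ≤ 2·6 = 12.
Given |C| = 16, check: VIOLATED.
This |C| is above the Plotkin bound, so no binary code with n = 11, d = 6 and 16 codewords exists.


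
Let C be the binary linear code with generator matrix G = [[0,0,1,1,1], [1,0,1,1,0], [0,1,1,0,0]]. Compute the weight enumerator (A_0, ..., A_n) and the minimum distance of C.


Weight distribution: A_0 = 1, A_2 = 2, A_3 = 4, A_4 = 1. Minimum distance d = 2.

Enumerate all 2^3 = 8 messages m ∈ F_2^3.
For each, compute codeword c = mG in F_2^5, then tally its weight.
  m = 000 → c = 00000, weight = 0.
  m = 100 → c = 00111, weight = 3.
  m = 010 → c = 10110, weight = 3.
  m = 110 → c = 10001, weight = 2.
  m = 001 → c = 01100, weight = 2.
  m = 101 → c = 01011, weight = 3.
  m = 011 → c = 11010, weight = 3.
  m = 111 → c = 11101, weight = 4.
Tally weights:
  weight 0: 1 codewords.
  weight 2: 2 codewords.
  weight 3: 4 codewords.
  weight 4: 1 codewords.
Minimum distance d = smallest w > 0 with A_w > 0 = 2.
Sanity: Σ A_w = 8 = 2^3 = 8 ✓.


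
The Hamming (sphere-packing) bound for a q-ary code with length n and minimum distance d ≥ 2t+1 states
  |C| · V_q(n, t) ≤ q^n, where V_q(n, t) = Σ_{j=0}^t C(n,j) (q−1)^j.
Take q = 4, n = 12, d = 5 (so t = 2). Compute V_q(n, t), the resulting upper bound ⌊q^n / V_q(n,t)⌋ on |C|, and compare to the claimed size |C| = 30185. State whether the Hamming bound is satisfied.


V_q(n, t) = 631, q^n = 16777216, Hamming bound = 26588, |C| = 30185 > bound (violated).

Step 1: Compute V_q(n, t) = Σ_{j=0}^2 C(n, j) (q−1)^j.
  j = 0: C(12,0)·(3)^0 = 1·1 = 1.
  j = 1: C(12,1)·(3)^1 = 12·3 = 36.
  j = 2: C(12,2)·(3)^2 = 66·9 = 594.
  V_q(n, t) = 1 + 36 + 594 = 631.
Step 2: q^n = 4^12 = 16777216.
Step 3: Hamming bound ⌊q^n / V_q(n,t)⌋ = ⌊16777216/631⌋ = 26588.
Step 4: Compare |C| = 30185 to 26588: violated.
The claimed |C| lies above the Hamming bound, so no 4-ary code of length 12 with d ≥ 5 can have 30185 codewords.


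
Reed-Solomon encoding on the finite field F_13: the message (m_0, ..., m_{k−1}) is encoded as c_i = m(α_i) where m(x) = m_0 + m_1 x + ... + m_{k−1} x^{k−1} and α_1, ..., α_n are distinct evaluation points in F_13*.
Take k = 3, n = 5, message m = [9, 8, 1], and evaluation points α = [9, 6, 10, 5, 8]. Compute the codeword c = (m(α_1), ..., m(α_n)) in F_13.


c = [6, 2, 7, 9, 7]

Message polynomial: m(x) = 9 + 8·x + 1·x^2 (mod 13).
For each evaluation point α_i, compute m(α_i) mod 13:
  α_1 = 9: Horner steps 1 → 4 → 6, so m(9) = 6.
  α_2 = 6: Horner steps 1 → 1 → 2, so m(6) = 2.
  α_3 = 10: Horner steps 1 → 5 → 7, so m(10) = 7.
  α_4 = 5: Horner steps 1 → 0 → 9, so m(5) = 9.
  α_5 = 8: Horner steps 1 → 3 → 7, so m(8) = 7.
Codeword c = [6, 2, 7, 9, 7] ∈ F_13^5.


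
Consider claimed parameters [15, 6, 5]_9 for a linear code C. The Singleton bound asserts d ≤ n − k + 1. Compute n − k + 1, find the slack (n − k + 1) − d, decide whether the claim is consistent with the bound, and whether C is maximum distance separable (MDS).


Singleton RHS = n − k + 1 = 10, slack = 5, bound satisfied, not MDS.

Singleton bound: d ≤ n − k + 1.
Here n = 15, k = 6, so n − k + 1 = 10.
Given d = 5, check d ≤ 10: YES.
Slack = (n − k + 1) − d = 5.
The code is NOT MDS (slack = 5 > 0).
Description: the claimed parameters are [15, 6, 5]_9; such a code would be non-MDS.


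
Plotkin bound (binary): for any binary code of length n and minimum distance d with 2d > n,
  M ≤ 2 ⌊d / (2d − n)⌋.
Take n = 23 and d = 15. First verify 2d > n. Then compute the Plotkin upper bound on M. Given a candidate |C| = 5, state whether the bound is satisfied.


Plotkin bound M ≤ 4; given |C| = 5 > bound (violated).

Check applicability: 2d = 30, n = 23.
2d − n = 7 > 0, so Plotkin applies.
Compute d/(2d−n) = 15/7 ≈ 2.1429.
⌊d/(2d−n)⌋ = 2.
Plotkin bound: M ≤ 2·2 = 4.
Given |C| = 5, check: VIOLATED.
This |C| is above the Plotkin bound, so no binary code with n = 23, d = 15 and 5 codewords exists.


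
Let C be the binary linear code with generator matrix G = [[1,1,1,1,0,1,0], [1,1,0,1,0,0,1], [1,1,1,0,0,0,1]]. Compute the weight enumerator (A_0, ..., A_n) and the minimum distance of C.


Weight distribution: A_0 = 1, A_2 = 1, A_3 = 3, A_4 = 2, A_5 = 1. Minimum distance d = 2.

Enumerate all 2^3 = 8 messages m ∈ F_2^3.
For each, compute codeword c = mG in F_2^7, then tally its weight.
  m = 000 → c = 0000000, weight = 0.
  m = 100 → c = 1111010, weight = 5.
  m = 010 → c = 1101001, weight = 4.
  m = 110 → c = 0010011, weight = 3.
  m = 001 → c = 1110001, weight = 4.
  m = 101 → c = 0001011, weight = 3.
  m = 011 → c = 0011000, weight = 2.
  m = 111 → c = 1100010, weight = 3.
Tally weights:
  weight 0: 1 codewords.
  weight 2: 1 codewords.
  weight 3: 3 codewords.
  weight 4: 2 codewords.
  weight 5: 1 codewords.
Minimum distance d = smallest w > 0 with A_w > 0 = 2.
Sanity: Σ A_w = 8 = 2^3 = 8 ✓.


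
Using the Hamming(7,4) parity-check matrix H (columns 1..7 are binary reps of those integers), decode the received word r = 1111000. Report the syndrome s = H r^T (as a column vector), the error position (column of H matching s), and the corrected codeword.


s = (1, 0, 0)^T, error position = 4, corrected codeword c = 1110000

Compute s = H r^T mod 2 one row at a time:
  s_1 = 1 + 0 + 0 + 0 = 1 ≡ 1 (mod 2).
  s_2 = 1 + 1 + 0 + 0 = 2 ≡ 0 (mod 2).
  s_3 = 1 + 1 + 0 + 0 = 2 ≡ 0 (mod 2).
s = (1, 0, 0)^T — this equals column 4 of H (binary 100), so error is at position 4.
Correct: flip bit 4 of r = 1111000 to get c = 1110000.


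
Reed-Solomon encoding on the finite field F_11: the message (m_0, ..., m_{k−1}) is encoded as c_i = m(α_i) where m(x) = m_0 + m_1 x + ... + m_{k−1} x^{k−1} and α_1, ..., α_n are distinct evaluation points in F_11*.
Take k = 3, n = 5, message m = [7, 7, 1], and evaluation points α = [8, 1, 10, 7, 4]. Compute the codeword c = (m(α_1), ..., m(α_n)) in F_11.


c = [6, 4, 1, 6, 7]

Message polynomial: m(x) = 7 + 7·x + 1·x^2 (mod 11).
For each evaluation point α_i, compute m(α_i) mod 11:
  α_1 = 8: Horner steps 1 → 4 → 6, so m(8) = 6.
  α_2 = 1: Horner steps 1 → 8 → 4, so m(1) = 4.
  α_3 = 10: Horner steps 1 → 6 → 1, so m(10) = 1.
  α_4 = 7: Horner steps 1 → 3 → 6, so m(7) = 6.
  α_5 = 4: Horner steps 1 → 0 → 7, so m(4) = 7.
Codeword c = [6, 4, 1, 6, 7] ∈ F_11^5.


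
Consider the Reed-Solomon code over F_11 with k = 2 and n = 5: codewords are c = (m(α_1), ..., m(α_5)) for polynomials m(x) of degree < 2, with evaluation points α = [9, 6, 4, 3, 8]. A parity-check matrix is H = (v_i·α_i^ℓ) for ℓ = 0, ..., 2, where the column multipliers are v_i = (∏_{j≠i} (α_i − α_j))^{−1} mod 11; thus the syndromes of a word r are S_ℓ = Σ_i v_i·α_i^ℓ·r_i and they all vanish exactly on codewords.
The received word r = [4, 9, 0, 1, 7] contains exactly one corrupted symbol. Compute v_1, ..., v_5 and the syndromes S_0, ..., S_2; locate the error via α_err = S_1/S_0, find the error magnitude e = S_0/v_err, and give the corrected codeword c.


S = (10, 2, 7), error at position 1, error magnitude e = 9, c = [6, 9, 0, 1, 7].

Step 1: column multipliers v_i = (∏_{j≠i}(α_i − α_j))^{−1} mod 11.
  i = 1 (α = 9): (9−6)(9−4)(9−3)(9−8) = 3·5·6·1 = 90 ≡ 2, so v_1 = 2^{−1} = 6 (mod 11).
  i = 2 (α = 6): (6−9)(6−4)(6−3)(6−8) = (−3)·2·3·(−2) = 36 ≡ 3, so v_2 = 3^{−1} = 4 (mod 11).
  i = 3 (α = 4): (4−9)(4−6)(4−3)(4−8) = (−5)·(−2)·1·(−4) = −40 ≡ 4, so v_3 = 4^{−1} = 3 (mod 11).
  i = 4 (α = 3): (3−9)(3−6)(3−4)(3−8) = (−6)·(−3)·(−1)·(−5) = 90 ≡ 2, so v_4 = 2^{−1} = 6 (mod 11).
  i = 5 (α = 8): (8−9)(8−6)(8−4)(8−3) = (−1)·2·4·5 = −40 ≡ 4, so v_5 = 4^{−1} = 3 (mod 11).
  v = [6, 4, 3, 6, 3].
Step 2: syndromes of r = [4, 9, 0, 1, 7] (all sums mod 11).
  S_0 = Σ v_i r_i = 6·4 + 4·9 + 3·0 + 6·1 + 3·7 = 87 ≡ 10.
  S_1 = Σ v_i α_i r_i = 6·9·4 + 4·6·9 + 3·4·0 + 6·3·1 + 3·8·7 = 618 ≡ 2.
  α_i^2 mod 11 = [4, 3, 5, 9, 9].
  S_2 = Σ v_i α_i^2 r_i = 6·4·4 + 4·3·9 + 3·5·0 + 6·9·1 + 3·9·7 = 447 ≡ 7.
  S = (10, 2, 7) ≠ 0, so r is not a codeword (an error is present).
Step 3: locate the error. For a single error e at position i, S_ℓ = v_i·e·α_i^ℓ, so α_err = S_1/S_0.
  S_0^{−1} = 10^{−1} = 10 (mod 11), so α_err = 2·10 = 20 ≡ 9 = α_1. Error position i = 1.
  Consistency check: S_2/S_1 = 7·6 = 42 ≡ 9 = α_err ✓ (single-error assumption holds).
Step 4: error magnitude e = S_0/v_1 = S_0·∏_{j≠1}(α_1 − α_j) = 10·2 = 20 ≡ 9 (mod 11).
Step 5: correct position 1: c_1 = r_1 − e = 4 − 9 ≡ 6 (mod 11). Hence c = [6, 9, 0, 1, 7].
  Check: interpolating c through the α_i gives m(x) = 4 + 10·x (degree < 2) with m(α_i) = c_i for every i, so c is indeed a codeword.


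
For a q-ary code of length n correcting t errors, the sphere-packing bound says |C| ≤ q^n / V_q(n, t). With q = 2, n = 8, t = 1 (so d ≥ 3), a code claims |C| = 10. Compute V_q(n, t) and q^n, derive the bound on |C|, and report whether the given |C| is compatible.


V_q(n, t) = 9, q^n = 256, Hamming bound = 28, |C| = 10 ≤ bound (satisfied).

Step 1: Compute V_q(n, t) = Σ_{j=0}^1 C(n, j) (q−1)^j.
  j = 0: C(8,0)·(1)^0 = 1·1 = 1.
  j = 1: C(8,1)·(1)^1 = 8·1 = 8.
  V_q(n, t) = 1 + 8 = 9.
Step 2: q^n = 2^8 = 256.
Step 3: Hamming bound ⌊q^n / V_q(n,t)⌋ = ⌊256/9⌋ = 28.
Step 4: Compare |C| = 10 to 28: satisfied.
The claimed |C| lies below the Hamming bound.


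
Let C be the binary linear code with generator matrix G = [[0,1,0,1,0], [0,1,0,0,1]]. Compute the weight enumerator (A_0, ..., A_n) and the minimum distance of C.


Weight distribution: A_0 = 1, A_2 = 3. Minimum distance d = 2.

Enumerate all 2^2 = 4 messages m ∈ F_2^2.
For each, compute codeword c = mG in F_2^5, then tally its weight.
  m = 00 → c = 00000, weight = 0.
  m = 10 → c = 01010, weight = 2.
  m = 01 → c = 01001, weight = 2.
  m = 11 → c = 00011, weight = 2.
Tally weights:
  weight 0: 1 codewords.
  weight 2: 3 codewords.
Minimum distance d = smallest w > 0 with A_w > 0 = 2.
Sanity: Σ A_w = 4 = 2^2 = 4 ✓.
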